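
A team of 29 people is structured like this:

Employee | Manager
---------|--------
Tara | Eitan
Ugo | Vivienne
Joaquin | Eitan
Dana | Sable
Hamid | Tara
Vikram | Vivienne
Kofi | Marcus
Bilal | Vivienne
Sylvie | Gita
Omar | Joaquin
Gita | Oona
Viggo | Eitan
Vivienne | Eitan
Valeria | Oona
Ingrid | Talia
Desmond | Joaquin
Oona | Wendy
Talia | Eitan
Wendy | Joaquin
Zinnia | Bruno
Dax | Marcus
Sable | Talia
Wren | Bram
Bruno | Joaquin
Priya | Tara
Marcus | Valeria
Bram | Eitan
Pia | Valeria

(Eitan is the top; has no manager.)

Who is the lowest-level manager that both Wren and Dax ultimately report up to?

Wren's chain of managers is Bram, Eitan. Dax's chain of managers is Marcus, Valeria, Oona, Wendy, Joaquin, Eitan. The first manager that appears in both chains is Eitan.

Eitan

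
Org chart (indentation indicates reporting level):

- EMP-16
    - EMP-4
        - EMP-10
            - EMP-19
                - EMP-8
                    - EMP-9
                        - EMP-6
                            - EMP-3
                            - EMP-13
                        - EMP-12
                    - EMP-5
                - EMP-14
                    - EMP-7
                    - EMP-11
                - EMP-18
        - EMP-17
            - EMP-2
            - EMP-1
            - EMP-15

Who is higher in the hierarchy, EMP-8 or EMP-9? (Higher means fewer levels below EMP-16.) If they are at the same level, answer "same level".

EMP-8

EMP-8 is 4 levels below EMP-16; EMP-9 is 5. EMP-8 is higher.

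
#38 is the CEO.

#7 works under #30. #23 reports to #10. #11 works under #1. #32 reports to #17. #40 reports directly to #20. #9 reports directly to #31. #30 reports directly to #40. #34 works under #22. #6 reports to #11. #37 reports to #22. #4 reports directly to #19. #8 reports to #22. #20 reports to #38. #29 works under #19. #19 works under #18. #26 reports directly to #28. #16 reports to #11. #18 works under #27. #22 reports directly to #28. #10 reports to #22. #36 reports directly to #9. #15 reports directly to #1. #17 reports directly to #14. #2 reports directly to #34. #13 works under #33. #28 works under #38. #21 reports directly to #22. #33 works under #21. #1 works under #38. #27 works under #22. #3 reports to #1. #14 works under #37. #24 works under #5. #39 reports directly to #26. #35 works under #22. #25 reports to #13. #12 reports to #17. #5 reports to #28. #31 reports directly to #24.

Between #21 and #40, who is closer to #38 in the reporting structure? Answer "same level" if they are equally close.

#21 is 3 levels below #38; #40 is 2. #40 is higher.

#40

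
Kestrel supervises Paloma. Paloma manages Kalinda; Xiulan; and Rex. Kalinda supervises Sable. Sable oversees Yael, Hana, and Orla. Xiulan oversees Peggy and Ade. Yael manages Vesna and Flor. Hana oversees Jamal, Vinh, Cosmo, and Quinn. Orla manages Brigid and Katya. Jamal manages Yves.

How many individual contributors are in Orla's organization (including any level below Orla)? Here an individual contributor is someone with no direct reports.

2

The people in Orla's organization with no one reporting to them are Katya, Brigid. That is 2.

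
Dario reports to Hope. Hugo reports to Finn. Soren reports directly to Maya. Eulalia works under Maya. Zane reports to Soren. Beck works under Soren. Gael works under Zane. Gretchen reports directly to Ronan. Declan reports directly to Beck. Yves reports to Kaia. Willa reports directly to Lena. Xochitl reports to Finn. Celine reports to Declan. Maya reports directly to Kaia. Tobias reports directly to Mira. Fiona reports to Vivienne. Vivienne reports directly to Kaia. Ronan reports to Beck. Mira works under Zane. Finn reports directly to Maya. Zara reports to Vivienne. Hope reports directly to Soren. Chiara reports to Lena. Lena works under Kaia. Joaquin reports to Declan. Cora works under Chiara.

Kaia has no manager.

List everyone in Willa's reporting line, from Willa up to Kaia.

Willa -> Lena -> Kaia

Willa reports to Lena. Lena reports to Kaia. Kaia is at the top.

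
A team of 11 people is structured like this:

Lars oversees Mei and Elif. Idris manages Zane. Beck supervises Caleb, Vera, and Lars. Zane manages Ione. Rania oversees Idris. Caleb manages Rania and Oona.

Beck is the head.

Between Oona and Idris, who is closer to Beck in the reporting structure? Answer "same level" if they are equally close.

Oona

Oona is 2 levels below Beck; Idris is 3. Oona is higher.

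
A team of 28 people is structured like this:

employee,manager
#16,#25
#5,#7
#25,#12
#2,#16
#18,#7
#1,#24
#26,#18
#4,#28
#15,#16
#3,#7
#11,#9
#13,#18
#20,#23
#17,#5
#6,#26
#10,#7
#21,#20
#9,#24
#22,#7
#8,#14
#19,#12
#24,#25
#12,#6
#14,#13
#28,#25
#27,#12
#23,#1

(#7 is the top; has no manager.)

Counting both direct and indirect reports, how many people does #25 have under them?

#25 directly manages #24, #16, #28. Under #24: #9, #11, #1, #23, #20, #21 (6). Under #16: #15, #2 (2). Under #28: #4 (1). So #25's organization is 3 direct reports plus everyone under them: 7 + 3 + 2 = 12.

12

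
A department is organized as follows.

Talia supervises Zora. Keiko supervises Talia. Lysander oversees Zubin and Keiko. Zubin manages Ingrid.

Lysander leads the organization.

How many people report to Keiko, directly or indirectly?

Keiko directly manages Talia. Under Talia: Zora (1). That's 2 in total.

2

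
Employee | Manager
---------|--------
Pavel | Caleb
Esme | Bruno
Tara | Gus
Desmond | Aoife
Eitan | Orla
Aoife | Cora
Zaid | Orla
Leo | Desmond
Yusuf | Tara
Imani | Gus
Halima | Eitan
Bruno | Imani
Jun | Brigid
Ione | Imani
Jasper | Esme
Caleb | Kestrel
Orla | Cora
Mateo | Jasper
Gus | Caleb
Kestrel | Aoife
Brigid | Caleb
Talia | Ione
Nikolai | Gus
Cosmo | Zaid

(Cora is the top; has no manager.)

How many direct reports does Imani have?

Imani directly manages Ione, Bruno. That is 2 direct reports.

2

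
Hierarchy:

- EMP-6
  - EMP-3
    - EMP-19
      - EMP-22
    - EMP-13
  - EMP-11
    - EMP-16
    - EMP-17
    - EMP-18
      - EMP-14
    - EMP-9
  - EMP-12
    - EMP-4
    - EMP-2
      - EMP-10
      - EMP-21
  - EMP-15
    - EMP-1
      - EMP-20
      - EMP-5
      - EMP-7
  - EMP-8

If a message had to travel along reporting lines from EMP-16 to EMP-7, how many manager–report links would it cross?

5

EMP-16 is 2 levels below EMP-6, and EMP-7 is 3 levels below EMP-6 (their lowest common manager). The shortest path runs up from EMP-16 to EMP-6 and back down to EMP-7: 2 + 3 = 5 links.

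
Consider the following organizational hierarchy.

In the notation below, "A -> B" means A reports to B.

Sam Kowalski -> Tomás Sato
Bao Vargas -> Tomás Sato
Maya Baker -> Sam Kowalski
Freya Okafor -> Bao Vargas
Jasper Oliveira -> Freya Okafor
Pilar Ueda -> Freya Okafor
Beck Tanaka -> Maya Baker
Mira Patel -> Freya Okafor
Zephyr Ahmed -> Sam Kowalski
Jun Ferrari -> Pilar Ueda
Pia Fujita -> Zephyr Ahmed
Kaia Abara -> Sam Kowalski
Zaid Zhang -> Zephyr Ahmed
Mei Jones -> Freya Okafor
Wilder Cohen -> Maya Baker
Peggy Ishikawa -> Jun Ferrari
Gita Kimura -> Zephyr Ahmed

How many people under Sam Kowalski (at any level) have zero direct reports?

6

The people in Sam Kowalski's organization with no one reporting to them are Kaia Abara, Gita Kimura, Zaid Zhang, Pia Fujita, Wilder Cohen, Beck Tanaka. That is 6.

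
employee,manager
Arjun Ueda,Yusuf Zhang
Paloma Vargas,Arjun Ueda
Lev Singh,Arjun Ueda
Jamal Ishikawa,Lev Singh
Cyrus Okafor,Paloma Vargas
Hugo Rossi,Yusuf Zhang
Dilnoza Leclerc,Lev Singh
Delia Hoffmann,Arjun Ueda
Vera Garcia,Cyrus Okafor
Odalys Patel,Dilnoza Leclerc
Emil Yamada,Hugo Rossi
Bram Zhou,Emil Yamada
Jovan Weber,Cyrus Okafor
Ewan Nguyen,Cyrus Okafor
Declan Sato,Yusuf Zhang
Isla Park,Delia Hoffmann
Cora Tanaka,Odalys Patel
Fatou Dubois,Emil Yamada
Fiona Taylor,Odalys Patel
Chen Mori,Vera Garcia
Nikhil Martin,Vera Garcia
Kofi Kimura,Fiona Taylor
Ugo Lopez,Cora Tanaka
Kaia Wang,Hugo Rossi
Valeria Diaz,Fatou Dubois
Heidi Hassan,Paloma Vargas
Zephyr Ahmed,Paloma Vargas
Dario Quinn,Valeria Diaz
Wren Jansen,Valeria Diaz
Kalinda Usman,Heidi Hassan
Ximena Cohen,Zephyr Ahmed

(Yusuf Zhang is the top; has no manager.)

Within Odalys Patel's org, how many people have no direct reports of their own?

2

The people in Odalys Patel's organization with no one reporting to them are Kofi Kimura, Ugo Lopez. That is 2.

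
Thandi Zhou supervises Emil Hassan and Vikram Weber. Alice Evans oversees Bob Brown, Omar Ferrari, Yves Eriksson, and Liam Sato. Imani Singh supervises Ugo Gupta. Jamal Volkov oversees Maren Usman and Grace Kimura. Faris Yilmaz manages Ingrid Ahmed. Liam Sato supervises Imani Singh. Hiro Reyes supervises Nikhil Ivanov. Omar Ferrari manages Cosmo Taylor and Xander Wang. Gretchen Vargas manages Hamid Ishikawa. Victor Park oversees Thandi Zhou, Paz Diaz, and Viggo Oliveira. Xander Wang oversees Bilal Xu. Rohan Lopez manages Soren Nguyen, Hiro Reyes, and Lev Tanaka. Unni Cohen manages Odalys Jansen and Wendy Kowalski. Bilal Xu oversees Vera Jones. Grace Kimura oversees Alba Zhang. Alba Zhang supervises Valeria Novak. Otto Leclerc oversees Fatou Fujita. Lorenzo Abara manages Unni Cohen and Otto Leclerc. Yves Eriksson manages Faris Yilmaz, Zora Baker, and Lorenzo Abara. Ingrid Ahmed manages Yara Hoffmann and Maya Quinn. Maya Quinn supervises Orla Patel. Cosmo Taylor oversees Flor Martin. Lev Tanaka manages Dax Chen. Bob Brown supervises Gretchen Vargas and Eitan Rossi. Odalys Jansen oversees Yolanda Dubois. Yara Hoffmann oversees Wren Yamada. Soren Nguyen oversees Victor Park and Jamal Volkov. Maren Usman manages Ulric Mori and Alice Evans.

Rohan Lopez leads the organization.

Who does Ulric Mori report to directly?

Maren Usman

Ulric Mori reports directly to Maren Usman.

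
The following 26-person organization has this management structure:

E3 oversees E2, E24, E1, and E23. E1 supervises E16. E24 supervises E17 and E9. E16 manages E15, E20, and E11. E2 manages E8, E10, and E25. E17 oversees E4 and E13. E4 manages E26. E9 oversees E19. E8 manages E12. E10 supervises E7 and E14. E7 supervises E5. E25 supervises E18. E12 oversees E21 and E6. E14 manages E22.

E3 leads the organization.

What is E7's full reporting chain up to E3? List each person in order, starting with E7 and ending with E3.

E7 -> E10 -> E2 -> E3

E7 reports to E10. E10 reports to E2. E2 reports to E3. E3 is at the top.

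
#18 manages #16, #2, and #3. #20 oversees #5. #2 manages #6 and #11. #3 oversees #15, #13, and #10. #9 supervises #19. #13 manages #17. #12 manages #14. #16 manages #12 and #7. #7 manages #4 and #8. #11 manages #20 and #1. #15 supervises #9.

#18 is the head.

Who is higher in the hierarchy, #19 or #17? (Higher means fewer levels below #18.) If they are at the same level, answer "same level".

#19 is 4 levels below #18; #17 is 3. #17 is higher.

#17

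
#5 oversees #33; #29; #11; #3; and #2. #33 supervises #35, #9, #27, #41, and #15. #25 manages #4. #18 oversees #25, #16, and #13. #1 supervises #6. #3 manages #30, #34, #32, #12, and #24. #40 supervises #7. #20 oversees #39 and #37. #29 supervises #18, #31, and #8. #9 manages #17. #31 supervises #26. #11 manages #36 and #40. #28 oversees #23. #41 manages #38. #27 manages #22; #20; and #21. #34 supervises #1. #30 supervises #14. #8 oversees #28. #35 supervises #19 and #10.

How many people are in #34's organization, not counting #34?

#34 directly manages #1. Under #1: #6 (1). That's 2 in total.

2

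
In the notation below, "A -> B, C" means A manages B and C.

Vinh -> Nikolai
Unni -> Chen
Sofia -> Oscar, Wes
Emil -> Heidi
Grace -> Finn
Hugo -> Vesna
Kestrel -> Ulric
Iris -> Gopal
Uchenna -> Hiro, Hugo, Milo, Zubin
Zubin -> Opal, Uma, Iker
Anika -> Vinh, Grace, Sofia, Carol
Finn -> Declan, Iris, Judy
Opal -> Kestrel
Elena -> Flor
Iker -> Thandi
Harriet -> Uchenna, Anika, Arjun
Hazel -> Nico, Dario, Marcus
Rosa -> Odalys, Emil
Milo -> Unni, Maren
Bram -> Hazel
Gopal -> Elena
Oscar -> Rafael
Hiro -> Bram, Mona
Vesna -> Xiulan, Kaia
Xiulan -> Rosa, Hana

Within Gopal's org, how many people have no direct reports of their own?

The only person in Gopal's organization with no one reporting to them is Flor. That is 1.

1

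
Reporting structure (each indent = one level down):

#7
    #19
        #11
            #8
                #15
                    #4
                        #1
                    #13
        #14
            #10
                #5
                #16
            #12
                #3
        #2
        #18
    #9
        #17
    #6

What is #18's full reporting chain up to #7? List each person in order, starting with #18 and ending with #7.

#18 reports to #19. #19 reports to #7. #7 is at the top.

#18 -> #19 -> #7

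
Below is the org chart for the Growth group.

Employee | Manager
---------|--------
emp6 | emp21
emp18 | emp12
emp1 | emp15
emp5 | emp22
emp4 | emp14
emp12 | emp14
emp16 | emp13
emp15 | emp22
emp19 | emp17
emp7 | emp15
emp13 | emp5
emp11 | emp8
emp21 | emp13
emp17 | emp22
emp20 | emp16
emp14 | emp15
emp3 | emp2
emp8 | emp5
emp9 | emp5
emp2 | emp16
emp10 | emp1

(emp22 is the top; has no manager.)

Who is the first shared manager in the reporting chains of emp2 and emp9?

emp5

emp2's chain of managers is emp16, emp13, emp5, emp22. emp9's chain of managers is emp5, emp22. The first manager that appears in both chains is emp5.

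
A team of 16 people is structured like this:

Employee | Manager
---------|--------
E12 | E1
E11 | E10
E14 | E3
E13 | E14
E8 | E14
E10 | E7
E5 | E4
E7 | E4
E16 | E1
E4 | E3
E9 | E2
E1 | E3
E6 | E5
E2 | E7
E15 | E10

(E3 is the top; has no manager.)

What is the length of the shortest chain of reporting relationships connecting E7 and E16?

4

E7 is 2 levels below E3, and E16 is 2 levels below E3 (their lowest common manager). The shortest path runs up from E7 to E3 and back down to E16: 2 + 2 = 4 links.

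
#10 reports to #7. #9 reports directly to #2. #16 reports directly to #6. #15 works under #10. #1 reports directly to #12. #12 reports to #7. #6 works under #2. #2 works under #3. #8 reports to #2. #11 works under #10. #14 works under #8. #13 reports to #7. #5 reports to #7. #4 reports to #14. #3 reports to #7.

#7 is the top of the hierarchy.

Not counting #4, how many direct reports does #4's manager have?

#4 reports to #14, and #14 has no other direct reports. #4 has 0 peers.

0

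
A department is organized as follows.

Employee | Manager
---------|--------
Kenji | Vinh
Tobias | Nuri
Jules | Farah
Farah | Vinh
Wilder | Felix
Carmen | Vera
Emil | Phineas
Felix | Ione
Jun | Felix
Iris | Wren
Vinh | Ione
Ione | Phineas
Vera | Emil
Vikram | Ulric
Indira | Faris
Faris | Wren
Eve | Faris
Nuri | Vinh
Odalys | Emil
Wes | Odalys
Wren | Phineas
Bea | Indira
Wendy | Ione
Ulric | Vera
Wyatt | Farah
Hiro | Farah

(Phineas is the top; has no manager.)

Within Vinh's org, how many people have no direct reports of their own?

5

The people in Vinh's organization with no one reporting to them are Kenji, Tobias, Hiro, Wyatt, Jules. That is 5.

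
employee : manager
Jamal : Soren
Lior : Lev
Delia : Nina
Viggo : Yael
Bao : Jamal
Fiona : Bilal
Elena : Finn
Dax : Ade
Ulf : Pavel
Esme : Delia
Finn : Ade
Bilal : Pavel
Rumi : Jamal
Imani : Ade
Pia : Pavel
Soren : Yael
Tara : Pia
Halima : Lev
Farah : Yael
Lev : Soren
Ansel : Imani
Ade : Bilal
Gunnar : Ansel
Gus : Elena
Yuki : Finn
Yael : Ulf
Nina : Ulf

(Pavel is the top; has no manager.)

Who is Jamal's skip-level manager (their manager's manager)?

Yael

Jamal reports to Soren, and Soren reports to Yael. So Jamal's skip-level manager is Yael.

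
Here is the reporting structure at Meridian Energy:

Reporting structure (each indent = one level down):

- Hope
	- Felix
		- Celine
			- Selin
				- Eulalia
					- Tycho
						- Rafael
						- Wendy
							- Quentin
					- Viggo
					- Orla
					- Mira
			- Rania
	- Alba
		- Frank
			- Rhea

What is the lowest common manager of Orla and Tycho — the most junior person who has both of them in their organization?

Orla's chain of managers is Eulalia, Selin, Celine, Felix, Hope. Tycho's chain of managers is Eulalia, Selin, Celine, Felix, Hope. The first manager that appears in both chains is Eulalia.

Eulalia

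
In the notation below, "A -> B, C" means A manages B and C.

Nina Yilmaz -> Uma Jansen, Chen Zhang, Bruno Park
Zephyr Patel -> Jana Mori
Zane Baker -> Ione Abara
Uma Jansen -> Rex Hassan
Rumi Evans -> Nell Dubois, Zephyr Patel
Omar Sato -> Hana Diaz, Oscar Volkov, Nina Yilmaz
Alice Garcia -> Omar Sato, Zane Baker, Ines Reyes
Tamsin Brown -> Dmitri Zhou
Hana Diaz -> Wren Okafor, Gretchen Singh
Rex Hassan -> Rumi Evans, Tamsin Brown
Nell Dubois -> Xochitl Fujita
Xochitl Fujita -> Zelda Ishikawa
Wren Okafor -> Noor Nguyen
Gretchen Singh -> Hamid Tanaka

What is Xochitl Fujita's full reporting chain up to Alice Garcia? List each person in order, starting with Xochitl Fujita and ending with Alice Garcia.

Xochitl Fujita -> Nell Dubois -> Rumi Evans -> Rex Hassan -> Uma Jansen -> Nina Yilmaz -> Omar Sato -> Alice Garcia

Xochitl Fujita reports to Nell Dubois. Nell Dubois reports to Rumi Evans. Rumi Evans reports to Rex Hassan. Rex Hassan reports to Uma Jansen. Uma Jansen reports to Nina Yilmaz. Nina Yilmaz reports to Omar Sato. Omar Sato reports to Alice Garcia. Alice Garcia is at the top.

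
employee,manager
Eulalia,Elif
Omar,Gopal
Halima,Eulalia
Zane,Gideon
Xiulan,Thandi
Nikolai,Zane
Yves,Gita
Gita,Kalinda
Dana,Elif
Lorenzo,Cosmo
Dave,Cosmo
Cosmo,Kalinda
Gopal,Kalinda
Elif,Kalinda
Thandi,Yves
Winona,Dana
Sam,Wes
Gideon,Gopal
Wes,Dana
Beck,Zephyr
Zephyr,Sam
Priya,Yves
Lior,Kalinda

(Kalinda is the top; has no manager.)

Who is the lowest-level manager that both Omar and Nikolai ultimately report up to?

Omar's chain of managers is Gopal, Kalinda. Nikolai's chain of managers is Zane, Gideon, Gopal, Kalinda. The first manager that appears in both chains is Gopal.

Gopal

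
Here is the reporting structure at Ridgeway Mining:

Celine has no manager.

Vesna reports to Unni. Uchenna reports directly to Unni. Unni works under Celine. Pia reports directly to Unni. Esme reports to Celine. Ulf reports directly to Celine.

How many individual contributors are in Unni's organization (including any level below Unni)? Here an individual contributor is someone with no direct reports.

3

The people in Unni's organization with no one reporting to them are Pia, Uchenna, Vesna. That is 3.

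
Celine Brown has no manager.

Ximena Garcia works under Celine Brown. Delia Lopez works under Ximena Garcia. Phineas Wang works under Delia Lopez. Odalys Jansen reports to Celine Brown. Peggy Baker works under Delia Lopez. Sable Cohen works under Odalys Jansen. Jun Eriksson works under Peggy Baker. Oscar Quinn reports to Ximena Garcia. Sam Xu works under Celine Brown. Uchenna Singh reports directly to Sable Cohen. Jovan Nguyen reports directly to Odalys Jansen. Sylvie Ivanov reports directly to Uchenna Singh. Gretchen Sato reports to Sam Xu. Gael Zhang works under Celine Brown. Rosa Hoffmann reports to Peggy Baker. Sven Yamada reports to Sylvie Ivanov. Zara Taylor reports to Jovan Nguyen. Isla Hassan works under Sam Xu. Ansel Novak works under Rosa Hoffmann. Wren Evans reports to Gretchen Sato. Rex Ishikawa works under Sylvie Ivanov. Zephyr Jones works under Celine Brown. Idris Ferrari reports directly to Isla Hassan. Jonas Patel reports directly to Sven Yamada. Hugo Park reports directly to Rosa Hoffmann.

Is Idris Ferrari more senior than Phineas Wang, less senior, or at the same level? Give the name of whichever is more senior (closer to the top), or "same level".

same level

Both Idris Ferrari and Phineas Wang are 3 levels below Celine Brown.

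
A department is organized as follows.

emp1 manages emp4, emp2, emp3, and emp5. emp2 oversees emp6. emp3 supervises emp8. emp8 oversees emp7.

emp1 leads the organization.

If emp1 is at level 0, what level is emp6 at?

2

Chain from emp6 up to emp1: emp6 → emp2 → emp1. That is 2 steps up, so emp6 is 2 levels below emp1.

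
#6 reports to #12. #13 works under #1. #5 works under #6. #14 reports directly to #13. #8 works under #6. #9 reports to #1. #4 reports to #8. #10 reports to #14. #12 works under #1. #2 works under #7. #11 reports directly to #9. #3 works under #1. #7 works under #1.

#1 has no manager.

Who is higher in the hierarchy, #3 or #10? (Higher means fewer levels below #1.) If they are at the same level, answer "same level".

#3

#3 is 1 level below #1; #10 is 3. #3 is higher.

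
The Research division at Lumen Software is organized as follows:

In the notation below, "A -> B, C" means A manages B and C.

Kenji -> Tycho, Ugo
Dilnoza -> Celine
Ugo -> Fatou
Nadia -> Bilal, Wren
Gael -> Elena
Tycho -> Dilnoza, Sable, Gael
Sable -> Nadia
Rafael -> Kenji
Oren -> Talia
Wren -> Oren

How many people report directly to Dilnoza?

1

Dilnoza directly manages Celine. That is 1 direct report.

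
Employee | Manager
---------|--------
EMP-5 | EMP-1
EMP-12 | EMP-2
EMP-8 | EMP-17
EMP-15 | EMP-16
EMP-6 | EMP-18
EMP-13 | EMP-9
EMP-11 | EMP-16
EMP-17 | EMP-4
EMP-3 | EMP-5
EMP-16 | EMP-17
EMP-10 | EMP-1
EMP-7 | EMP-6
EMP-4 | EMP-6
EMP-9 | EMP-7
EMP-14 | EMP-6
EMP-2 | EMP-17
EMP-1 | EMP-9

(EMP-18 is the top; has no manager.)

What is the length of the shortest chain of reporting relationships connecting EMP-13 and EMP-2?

6

EMP-13 is 3 levels below EMP-6, and EMP-2 is 3 levels below EMP-6 (their lowest common manager). The shortest path runs up from EMP-13 to EMP-6 and back down to EMP-2: 3 + 3 = 6 links.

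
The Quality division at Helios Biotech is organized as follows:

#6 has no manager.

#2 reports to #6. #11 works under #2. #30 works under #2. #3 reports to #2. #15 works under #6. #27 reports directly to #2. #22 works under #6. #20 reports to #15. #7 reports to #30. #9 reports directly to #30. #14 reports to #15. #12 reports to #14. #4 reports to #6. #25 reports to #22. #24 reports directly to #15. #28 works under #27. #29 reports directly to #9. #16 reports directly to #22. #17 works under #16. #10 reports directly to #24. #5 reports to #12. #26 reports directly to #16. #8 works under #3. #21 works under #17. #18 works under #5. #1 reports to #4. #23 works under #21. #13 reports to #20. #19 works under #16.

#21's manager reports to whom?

#16

#21 reports to #17, and #17 reports to #16. So #21's skip-level manager is #16.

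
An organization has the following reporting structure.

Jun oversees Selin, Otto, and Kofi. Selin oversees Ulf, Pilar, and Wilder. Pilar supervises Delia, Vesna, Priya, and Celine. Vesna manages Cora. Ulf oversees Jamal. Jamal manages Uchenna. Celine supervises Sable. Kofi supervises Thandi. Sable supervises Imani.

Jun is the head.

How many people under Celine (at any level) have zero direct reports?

1

The only person in Celine's organization with no one reporting to them is Imani. That is 1.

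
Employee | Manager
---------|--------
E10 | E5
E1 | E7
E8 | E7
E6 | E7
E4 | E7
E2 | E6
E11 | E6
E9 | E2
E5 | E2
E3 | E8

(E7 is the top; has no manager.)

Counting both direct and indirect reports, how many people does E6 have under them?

E6 directly manages E2, E11. Under E2: E9, E5, E10 (3). E11 has no reports. So E6's organization is 2 direct reports plus everyone under them: 4 + 1 = 5.

5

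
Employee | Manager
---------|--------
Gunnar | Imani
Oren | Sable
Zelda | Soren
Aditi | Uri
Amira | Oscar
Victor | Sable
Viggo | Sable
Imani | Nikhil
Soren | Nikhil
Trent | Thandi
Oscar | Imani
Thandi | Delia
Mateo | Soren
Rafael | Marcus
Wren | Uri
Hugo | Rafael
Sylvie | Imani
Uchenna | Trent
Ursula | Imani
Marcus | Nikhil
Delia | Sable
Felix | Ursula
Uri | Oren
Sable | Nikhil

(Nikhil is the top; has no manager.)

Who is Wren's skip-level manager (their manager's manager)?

Oren

Wren reports to Uri, and Uri reports to Oren. So Wren's skip-level manager is Oren.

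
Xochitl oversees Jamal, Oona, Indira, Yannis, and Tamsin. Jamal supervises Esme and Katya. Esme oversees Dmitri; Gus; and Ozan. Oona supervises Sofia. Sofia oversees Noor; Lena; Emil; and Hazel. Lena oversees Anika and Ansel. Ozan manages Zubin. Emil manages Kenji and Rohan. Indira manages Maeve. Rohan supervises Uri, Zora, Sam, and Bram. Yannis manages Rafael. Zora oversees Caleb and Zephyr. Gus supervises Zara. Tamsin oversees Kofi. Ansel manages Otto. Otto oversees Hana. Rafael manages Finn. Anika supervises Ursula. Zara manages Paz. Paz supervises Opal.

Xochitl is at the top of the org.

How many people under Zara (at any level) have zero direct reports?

1

The only person in Zara's organization with no one reporting to them is Opal. That is 1.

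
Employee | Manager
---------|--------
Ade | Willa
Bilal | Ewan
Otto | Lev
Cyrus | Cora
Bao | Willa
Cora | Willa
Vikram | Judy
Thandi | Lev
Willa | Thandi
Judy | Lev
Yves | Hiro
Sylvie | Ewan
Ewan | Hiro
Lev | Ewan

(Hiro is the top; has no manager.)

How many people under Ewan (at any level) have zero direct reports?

The people in Ewan's organization with no one reporting to them are Bilal, Sylvie, Ade, Bao, Cyrus, Otto, Vikram. That is 7.

7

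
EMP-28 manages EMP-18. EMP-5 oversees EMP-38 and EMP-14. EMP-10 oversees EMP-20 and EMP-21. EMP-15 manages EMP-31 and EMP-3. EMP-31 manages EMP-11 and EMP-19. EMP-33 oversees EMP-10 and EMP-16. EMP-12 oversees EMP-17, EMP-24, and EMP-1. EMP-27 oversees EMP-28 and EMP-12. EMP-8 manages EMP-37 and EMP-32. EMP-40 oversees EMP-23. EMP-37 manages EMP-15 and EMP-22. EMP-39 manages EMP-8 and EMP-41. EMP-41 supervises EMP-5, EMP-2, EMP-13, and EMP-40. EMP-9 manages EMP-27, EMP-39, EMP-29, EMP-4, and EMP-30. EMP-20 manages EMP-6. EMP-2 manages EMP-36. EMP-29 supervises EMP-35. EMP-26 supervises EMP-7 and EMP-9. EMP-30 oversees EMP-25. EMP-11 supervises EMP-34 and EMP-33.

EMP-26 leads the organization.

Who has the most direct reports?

Direct-report counts: EMP-26 has 2; EMP-9 has 5; EMP-30 has 1; EMP-29 has 1; EMP-39 has 2; EMP-41 has 4; EMP-40 has 1; EMP-2 has 1; EMP-5 has 2; EMP-8 has 2; EMP-37 has 2; EMP-15 has 2; EMP-31 has 2; EMP-11 has 2; EMP-33 has 2; EMP-10 has 2; EMP-20 has 1; EMP-27 has 2; EMP-12 has 3; EMP-28 has 1. The largest is 5, held by EMP-9.

EMP-9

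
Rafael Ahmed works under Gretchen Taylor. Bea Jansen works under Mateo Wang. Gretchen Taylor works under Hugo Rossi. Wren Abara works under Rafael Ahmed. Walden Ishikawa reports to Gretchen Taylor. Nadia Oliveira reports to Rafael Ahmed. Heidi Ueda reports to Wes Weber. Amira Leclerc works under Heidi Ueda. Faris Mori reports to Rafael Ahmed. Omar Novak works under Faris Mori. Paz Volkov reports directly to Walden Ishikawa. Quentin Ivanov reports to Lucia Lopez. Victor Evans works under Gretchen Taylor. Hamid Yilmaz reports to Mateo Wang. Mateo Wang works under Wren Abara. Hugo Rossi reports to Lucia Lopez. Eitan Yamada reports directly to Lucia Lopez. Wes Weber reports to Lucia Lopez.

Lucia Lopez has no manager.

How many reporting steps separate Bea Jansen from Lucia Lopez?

Chain from Bea Jansen up to Lucia Lopez: Bea Jansen → Mateo Wang → Wren Abara → Rafael Ahmed → Gretchen Taylor → Hugo Rossi → Lucia Lopez. That is 6 steps up, so Bea Jansen is 6 levels below Lucia Lopez.

6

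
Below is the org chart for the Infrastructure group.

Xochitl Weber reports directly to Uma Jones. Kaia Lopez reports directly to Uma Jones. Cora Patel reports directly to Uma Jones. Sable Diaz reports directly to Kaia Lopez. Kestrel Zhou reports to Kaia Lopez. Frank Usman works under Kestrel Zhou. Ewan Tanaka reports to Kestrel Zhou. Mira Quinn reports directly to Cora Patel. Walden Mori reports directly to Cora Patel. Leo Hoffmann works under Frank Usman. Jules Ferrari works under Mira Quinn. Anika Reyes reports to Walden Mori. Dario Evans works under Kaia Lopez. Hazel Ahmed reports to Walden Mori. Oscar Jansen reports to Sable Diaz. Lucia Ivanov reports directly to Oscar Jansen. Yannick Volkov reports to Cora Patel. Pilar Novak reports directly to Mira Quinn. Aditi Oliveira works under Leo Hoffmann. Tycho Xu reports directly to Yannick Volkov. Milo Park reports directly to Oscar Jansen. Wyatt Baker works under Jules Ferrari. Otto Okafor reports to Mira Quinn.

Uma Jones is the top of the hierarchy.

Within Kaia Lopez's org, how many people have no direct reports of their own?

5

The people in Kaia Lopez's organization with no one reporting to them are Dario Evans, Ewan Tanaka, Aditi Oliveira, Milo Park, Lucia Ivanov. That is 5.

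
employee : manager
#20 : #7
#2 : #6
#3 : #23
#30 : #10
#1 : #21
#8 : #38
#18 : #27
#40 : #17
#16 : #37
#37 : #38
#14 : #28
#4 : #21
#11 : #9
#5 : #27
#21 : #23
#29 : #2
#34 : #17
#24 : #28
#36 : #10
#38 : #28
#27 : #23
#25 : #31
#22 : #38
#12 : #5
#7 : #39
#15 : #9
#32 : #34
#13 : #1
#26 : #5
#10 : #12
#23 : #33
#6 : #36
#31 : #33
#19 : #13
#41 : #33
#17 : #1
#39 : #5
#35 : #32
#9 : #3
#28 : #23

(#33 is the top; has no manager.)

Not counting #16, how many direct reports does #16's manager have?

#16 reports to #37, and #37 has no other direct reports. #16 has 0 peers.

0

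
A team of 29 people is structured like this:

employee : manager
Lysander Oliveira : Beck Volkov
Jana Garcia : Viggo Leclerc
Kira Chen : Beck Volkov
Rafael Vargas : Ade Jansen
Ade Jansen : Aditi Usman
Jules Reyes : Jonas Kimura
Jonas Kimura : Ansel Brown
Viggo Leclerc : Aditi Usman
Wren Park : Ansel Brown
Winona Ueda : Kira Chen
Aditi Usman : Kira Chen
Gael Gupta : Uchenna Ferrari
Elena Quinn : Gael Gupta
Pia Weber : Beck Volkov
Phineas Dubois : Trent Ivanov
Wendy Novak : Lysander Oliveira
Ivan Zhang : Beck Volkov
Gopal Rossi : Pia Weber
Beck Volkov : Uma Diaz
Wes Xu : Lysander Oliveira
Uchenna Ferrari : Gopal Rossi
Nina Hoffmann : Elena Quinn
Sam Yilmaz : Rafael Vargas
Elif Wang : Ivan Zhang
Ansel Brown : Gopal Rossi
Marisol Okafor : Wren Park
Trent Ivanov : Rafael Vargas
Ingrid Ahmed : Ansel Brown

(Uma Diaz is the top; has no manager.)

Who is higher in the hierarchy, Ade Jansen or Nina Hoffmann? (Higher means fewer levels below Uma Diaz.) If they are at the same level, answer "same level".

Ade Jansen

Ade Jansen is 4 levels below Uma Diaz; Nina Hoffmann is 7. Ade Jansen is higher.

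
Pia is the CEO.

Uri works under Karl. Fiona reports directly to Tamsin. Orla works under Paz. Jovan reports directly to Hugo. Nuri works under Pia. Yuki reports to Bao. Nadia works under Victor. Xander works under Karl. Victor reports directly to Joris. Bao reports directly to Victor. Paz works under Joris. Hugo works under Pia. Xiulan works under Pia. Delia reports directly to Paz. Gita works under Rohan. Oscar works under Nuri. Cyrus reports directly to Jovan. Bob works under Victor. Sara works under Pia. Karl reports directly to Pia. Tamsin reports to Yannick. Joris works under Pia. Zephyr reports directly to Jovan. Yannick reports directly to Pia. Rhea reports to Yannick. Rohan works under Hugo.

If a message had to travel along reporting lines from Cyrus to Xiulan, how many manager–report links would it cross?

Cyrus is 3 levels below Pia, and Xiulan is 1 level below Pia (their lowest common manager). The shortest path runs up from Cyrus to Pia and back down to Xiulan: 3 + 1 = 4 links.

4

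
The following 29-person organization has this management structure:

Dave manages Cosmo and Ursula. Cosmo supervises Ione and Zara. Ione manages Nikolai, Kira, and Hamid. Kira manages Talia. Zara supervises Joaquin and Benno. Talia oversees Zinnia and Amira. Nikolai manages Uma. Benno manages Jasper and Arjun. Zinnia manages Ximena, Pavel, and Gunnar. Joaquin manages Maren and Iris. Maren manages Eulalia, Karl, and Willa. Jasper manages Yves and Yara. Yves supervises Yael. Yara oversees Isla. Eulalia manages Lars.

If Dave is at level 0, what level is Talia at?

Chain from Talia up to Dave: Talia → Kira → Ione → Cosmo → Dave. That is 4 steps up, so Talia is 4 levels below Dave.

4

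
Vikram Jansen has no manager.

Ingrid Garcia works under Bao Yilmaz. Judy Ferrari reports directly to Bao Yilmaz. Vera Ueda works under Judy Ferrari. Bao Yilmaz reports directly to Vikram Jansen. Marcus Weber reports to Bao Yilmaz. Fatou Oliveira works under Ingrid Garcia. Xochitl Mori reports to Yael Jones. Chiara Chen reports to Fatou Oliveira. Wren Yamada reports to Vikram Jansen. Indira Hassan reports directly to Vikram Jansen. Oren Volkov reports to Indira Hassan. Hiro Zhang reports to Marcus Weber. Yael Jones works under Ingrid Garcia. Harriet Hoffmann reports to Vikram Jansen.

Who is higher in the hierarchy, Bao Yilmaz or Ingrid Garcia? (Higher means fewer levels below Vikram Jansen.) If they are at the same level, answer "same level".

Bao Yilmaz

Bao Yilmaz is 1 level below Vikram Jansen; Ingrid Garcia is 2. Bao Yilmaz is higher.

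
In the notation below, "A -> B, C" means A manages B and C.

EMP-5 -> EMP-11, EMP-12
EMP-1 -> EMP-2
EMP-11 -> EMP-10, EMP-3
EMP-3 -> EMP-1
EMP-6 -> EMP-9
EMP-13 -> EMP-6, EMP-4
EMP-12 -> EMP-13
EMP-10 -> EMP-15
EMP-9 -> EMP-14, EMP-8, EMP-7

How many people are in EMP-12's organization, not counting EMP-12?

7

EMP-12 directly manages EMP-13. Under EMP-13: EMP-4, EMP-6, EMP-9, EMP-7, EMP-8, EMP-14 (6). That's 7 in total.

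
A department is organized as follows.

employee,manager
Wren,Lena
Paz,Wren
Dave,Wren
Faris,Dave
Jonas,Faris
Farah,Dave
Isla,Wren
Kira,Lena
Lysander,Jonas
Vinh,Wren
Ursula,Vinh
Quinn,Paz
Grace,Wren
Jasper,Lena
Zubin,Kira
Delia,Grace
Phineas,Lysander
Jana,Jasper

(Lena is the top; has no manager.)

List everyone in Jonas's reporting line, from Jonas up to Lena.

Jonas -> Faris -> Dave -> Wren -> Lena

Jonas reports to Faris. Faris reports to Dave. Dave reports to Wren. Wren reports to Lena. Lena is at the top.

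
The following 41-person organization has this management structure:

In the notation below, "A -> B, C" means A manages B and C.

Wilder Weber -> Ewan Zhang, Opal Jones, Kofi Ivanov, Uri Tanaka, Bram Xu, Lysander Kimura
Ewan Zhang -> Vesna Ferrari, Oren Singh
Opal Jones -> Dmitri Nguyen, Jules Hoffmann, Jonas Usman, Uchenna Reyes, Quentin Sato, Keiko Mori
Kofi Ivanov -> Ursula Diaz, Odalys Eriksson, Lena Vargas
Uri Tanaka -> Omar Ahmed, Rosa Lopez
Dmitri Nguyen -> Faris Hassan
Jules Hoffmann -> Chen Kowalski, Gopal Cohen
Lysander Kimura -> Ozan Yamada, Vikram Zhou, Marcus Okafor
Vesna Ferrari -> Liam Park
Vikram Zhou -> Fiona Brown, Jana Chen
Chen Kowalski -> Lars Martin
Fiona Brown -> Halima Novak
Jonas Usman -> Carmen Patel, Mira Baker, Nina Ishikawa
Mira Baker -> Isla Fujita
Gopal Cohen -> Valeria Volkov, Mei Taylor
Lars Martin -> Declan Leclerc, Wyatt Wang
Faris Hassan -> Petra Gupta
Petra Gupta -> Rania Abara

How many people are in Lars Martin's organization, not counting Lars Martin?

Lars Martin directly manages Declan Leclerc, Wyatt Wang. Declan Leclerc has no reports. Wyatt Wang has no reports. So Lars Martin's organization is 2 direct reports plus everyone under them: 1 + 1 = 2.

2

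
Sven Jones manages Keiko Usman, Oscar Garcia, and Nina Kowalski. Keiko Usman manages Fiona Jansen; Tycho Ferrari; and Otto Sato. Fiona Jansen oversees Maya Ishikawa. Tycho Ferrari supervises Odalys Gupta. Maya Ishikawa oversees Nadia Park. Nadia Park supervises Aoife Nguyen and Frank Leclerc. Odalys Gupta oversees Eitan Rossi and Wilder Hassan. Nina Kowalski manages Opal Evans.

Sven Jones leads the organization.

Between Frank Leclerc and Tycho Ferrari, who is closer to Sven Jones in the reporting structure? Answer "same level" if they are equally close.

Frank Leclerc is 5 levels below Sven Jones; Tycho Ferrari is 2. Tycho Ferrari is higher.

Tycho Ferrari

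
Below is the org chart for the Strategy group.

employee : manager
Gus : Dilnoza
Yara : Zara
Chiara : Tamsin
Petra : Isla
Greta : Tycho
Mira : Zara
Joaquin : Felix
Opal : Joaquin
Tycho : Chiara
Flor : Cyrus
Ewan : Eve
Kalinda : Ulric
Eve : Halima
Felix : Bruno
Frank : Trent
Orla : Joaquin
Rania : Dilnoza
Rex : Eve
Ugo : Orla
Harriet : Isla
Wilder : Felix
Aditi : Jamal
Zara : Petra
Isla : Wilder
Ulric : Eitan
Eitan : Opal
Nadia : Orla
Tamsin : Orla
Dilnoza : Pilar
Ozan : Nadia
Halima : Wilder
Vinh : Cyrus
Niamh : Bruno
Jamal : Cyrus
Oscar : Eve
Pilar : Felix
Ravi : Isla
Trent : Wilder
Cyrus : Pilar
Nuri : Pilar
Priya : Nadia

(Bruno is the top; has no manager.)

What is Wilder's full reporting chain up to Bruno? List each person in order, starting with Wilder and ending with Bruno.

Wilder -> Felix -> Bruno

Wilder reports to Felix. Felix reports to Bruno. Bruno is at the top.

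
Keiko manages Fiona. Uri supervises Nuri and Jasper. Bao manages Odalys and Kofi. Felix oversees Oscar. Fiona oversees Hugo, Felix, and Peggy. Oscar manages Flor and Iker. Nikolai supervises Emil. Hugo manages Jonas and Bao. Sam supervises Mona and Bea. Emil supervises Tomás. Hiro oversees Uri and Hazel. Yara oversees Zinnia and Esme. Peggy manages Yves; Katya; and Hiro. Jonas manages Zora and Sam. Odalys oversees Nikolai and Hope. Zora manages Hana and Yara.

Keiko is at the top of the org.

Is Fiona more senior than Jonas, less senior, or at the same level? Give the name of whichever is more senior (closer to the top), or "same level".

Fiona is 1 level below Keiko; Jonas is 3. Fiona is higher.

Fiona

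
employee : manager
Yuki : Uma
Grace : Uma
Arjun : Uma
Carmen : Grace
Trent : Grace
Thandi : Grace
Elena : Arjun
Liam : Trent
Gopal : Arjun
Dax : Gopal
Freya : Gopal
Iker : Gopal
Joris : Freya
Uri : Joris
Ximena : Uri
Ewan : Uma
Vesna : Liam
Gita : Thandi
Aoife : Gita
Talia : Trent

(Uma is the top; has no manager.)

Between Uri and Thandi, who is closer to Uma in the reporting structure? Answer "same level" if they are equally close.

Thandi

Uri is 5 levels below Uma; Thandi is 2. Thandi is higher.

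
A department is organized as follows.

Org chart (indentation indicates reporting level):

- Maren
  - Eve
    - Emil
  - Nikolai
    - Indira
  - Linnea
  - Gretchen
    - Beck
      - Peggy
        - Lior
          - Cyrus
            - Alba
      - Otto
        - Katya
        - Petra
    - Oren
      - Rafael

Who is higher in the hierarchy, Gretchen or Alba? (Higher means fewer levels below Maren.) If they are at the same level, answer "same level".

Gretchen is 1 level below Maren; Alba is 6. Gretchen is higher.

Gretchen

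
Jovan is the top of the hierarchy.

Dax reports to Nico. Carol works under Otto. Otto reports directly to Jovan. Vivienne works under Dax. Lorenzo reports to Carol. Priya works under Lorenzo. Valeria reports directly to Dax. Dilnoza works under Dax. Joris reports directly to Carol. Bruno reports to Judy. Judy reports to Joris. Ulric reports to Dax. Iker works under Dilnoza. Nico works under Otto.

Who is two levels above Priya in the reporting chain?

Carol

Priya reports to Lorenzo, and Lorenzo reports to Carol. So Priya's skip-level manager is Carol.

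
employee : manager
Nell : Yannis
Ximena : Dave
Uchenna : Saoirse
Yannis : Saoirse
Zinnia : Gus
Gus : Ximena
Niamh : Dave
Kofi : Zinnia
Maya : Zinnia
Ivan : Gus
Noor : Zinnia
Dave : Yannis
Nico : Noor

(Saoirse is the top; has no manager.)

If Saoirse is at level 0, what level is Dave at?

Chain from Dave up to Saoirse: Dave → Yannis → Saoirse. That is 2 steps up, so Dave is 2 levels below Saoirse.

2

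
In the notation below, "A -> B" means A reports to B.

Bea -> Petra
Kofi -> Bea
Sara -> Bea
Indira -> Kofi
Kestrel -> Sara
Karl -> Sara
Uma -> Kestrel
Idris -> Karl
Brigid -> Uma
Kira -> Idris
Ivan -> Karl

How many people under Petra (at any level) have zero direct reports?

The people in Petra's organization with no one reporting to them are Ivan, Kira, Brigid, Indira. That is 4.

4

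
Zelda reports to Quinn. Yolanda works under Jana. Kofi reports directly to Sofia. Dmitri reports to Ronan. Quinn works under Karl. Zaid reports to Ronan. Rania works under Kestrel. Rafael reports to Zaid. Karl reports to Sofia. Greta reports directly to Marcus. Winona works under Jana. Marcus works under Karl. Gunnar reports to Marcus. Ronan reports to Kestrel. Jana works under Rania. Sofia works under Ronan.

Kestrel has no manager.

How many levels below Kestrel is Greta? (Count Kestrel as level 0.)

Chain from Greta up to Kestrel: Greta → Marcus → Karl → Sofia → Ronan → Kestrel. That is 5 steps up, so Greta is 5 levels below Kestrel.

5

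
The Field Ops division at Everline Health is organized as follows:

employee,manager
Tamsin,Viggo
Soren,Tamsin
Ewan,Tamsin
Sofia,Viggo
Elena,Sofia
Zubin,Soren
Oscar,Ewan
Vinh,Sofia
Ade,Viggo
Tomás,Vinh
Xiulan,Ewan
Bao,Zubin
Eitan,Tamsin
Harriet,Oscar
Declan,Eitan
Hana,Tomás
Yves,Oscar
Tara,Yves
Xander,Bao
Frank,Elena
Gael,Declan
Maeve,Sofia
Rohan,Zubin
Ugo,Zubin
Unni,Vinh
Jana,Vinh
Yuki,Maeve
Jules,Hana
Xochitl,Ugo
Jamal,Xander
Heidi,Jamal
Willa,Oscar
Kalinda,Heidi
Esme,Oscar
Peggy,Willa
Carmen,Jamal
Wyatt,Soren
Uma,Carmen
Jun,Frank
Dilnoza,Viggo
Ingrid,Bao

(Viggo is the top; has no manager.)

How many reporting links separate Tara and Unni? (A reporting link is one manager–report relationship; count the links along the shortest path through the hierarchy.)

8

Tara is 5 levels below Viggo, and Unni is 3 levels below Viggo (their lowest common manager). The shortest path runs up from Tara to Viggo and back down to Unni: 5 + 3 = 8 links.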